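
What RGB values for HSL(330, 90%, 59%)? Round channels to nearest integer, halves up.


H=330°, S=0.90, L=0.59
C = (1-|2L-1|)×S = (1-|0.18|)×0.90 = 0.738
H' = H/60 = 330/60 ≈ 5.5000; X = C×(1-|H' mod 2 - 1|) = 0.369
m = L - C/2 = 0.59 - 0.369 = 0.221
Sector ⌊H'⌋ = 5 → (R',G',B') = (0.738, 0.0, 0.369)
RGB = ((R'+m)×255, (G'+m)×255, (B'+m)×255) = (244.545, 56.355, 150.45)
Round half up → RGB(245, 56, 150)


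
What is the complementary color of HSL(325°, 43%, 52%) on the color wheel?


Complement = opposite side of color wheel = hue + 180°
H' = (325 + 180) mod 360 = 145°
S and L unchanged.
= HSL(145°, 43%, 52%)


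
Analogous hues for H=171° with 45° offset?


Base hue: 171°
Left analog: (171 - 45) mod 360 = 126°
Right analog: (171 + 45) mod 360 = 216°
Analogous hues = 126° and 216°


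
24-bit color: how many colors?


Colors = 2^bits = 2^24
= 16,777,216 colors


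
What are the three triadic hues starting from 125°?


Triadic: equally spaced at 120° intervals
H1 = 125°
H2 = (125 + 120) mod 360 = 245°
H3 = (125 + 240) mod 360 = 5°
Triadic = 125°, 245°, 5°


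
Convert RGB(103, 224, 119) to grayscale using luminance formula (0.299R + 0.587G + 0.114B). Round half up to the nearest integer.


Gray = 0.299×R + 0.587×G + 0.114×B
Gray = 0.299×103 + 0.587×224 + 0.114×119
Gray = 30.797 + 131.488 + 13.566
Gray = 175.851 → round half up → 176
Gray = 176


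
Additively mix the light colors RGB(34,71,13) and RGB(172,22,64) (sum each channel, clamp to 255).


Additive: each channel = min(255, C₁+C₂)
R: 34+172 = 206 → 206
G: 71+22 = 93 → 93
B: 13+64 = 77 → 77
= RGB(206, 93, 77)


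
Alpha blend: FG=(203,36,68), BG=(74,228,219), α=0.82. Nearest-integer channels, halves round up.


C = α×F + (1-α)×B, with 1-α = 0.18
R: 0.82×203 + 0.18×74 = 166.46 + 13.32 = 179.78 → 180
G: 0.82×36 + 0.18×228 = 29.52 + 41.04 = 70.56 → 71
B: 0.82×68 + 0.18×219 = 55.76 + 39.42 = 95.18 → 95
= RGB(180, 71, 95)


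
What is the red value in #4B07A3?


Color: #4B07A3
R = 4B = 75
G = 07 = 7
B = A3 = 163
Red = 75


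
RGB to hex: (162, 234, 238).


R = 162 → A2 (hex)
G = 234 → EA (hex)
B = 238 → EE (hex)
Hex = #A2EAEE


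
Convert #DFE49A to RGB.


DF → 223 (R)
E4 → 228 (G)
9A → 154 (B)
= RGB(223, 228, 154)


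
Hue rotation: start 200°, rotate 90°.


New hue = (H + rotation) mod 360
New hue = (200 + 90) mod 360
= 290 mod 360
= 290°


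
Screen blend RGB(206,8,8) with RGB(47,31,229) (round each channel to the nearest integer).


Screen: C = 255 - (255-A)×(255-B)/255, rounded to nearest integer
R: 255 - (255-206)×(255-47)/255 = 255 - 10192/255 ≈ 255 - 39.969 = 215.031 → 215
G: 255 - (255-8)×(255-31)/255 = 255 - 55328/255 ≈ 255 - 216.973 = 38.027 → 38
B: 255 - (255-8)×(255-229)/255 = 255 - 6422/255 ≈ 255 - 25.184 = 229.816 → 230
= RGB(215, 38, 230)


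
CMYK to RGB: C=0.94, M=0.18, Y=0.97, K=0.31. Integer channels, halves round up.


R = 255 × (1-C) × (1-K) = 255 × 0.06 × 0.69 = 10.557 → 11
G = 255 × (1-M) × (1-K) = 255 × 0.82 × 0.69 = 144.279 → 144
B = 255 × (1-Y) × (1-K) = 255 × 0.03 × 0.69 = 5.2785 → 5
= RGB(11, 144, 5)


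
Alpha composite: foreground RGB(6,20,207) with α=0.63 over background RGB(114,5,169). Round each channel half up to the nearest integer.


C = α×F + (1-α)×B, with 1-α = 0.37
R: 0.63×6 + 0.37×114 = 3.78 + 42.18 = 45.96 → 46
G: 0.63×20 + 0.37×5 = 12.60 + 1.85 = 14.45 → 14
B: 0.63×207 + 0.37×169 = 130.41 + 62.53 = 192.94 → 193
= RGB(46, 14, 193)


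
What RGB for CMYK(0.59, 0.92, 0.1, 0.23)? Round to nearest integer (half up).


R = 255 × (1-C) × (1-K) = 255 × 0.41 × 0.77 = 80.5035 → 81
G = 255 × (1-M) × (1-K) = 255 × 0.08 × 0.77 = 15.708 → 16
B = 255 × (1-Y) × (1-K) = 255 × 0.90 × 0.77 = 176.715 → 177
= RGB(81, 16, 177)


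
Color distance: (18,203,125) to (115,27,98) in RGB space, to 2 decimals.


d = √[(R₁-R₂)² + (G₁-G₂)² + (B₁-B₂)²]
d = √[(18-115)² + (203-27)² + (125-98)²]
d = √[9409 + 30976 + 729]
d = √41114
d ≈ 202.77


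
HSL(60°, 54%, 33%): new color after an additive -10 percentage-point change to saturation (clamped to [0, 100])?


Original S = 54%
Adjustment = -10 percentage points
New S = 54 + (-10) = 44
Clamp to [0, 100] → 44
= HSL(60°, 44%, 33%)


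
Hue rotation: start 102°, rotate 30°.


New hue = (H + rotation) mod 360
New hue = (102 + 30) mod 360
= 132 mod 360
= 132°


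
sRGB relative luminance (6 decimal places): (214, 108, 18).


Linearize each channel (sRGB transfer function): c = v/255; c_lin = c/12.92 if c ≤ 0.04045, else ((c+0.055)/1.055)^2.4
  R: 214/255 ≈ 0.839216 > 0.04045 → ((0.839216+0.055)/1.055)^2.4 ≈ 0.672443
  G: 108/255 ≈ 0.423529 > 0.04045 → ((0.423529+0.055)/1.055)^2.4 ≈ 0.149960
  B: 18/255 ≈ 0.070588 > 0.04045 → ((0.070588+0.055)/1.055)^2.4 ≈ 0.006049
R_lin = 0.672443, G_lin = 0.149960, B_lin = 0.006049
L = 0.2126×R + 0.7152×G + 0.0722×B
L = 0.2126×0.672443 + 0.7152×0.149960 + 0.0722×0.006049
L ≈ 0.250649


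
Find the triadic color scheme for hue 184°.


Triadic: equally spaced at 120° intervals
H1 = 184°
H2 = (184 + 120) mod 360 = 304°
H3 = (184 + 240) mod 360 = 64°
Triadic = 184°, 304°, 64°


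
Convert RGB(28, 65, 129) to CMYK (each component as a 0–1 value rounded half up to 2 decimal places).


R'=28/255≈0.1098, G'=65/255≈0.2549, B'=129/255≈0.5059
K = 1 - max(R',G',B') = 1 - 129/255 = 126/255 = 0.49411… → 0.49
(1-R'-K)/(1-K) simplifies to (max-R)/max with max = 129:
C = (129-28)/129 = 101/129 = 0.78294… → 0.78
M = (129-65)/129 = 64/129 = 0.49612… → 0.50
Y = (129-129)/129 = 0/129 = 0 → 0.00
= CMYK(0.78, 0.50, 0.00, 0.49)


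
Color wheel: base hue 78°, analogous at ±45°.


Base hue: 78°
Left analog: (78 - 45) mod 360 = 33°
Right analog: (78 + 45) mod 360 = 123°
Analogous hues = 33° and 123°


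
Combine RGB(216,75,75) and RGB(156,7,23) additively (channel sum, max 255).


Additive: each channel = min(255, C₁+C₂)
R: 216+156 = 372 → 255
G: 75+7 = 82 → 82
B: 75+23 = 98 → 98
= RGB(255, 82, 98)


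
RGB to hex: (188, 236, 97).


R = 188 → BC (hex)
G = 236 → EC (hex)
B = 97 → 61 (hex)
Hex = #BCEC61


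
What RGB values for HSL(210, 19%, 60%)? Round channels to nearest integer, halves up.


H=210°, S=0.19, L=0.60
C = (1-|2L-1|)×S = (1-|0.20|)×0.19 = 0.152
H' = H/60 = 210/60 ≈ 3.5000; X = C×(1-|H' mod 2 - 1|) = 0.076
m = L - C/2 = 0.60 - 0.076 = 0.524
Sector ⌊H'⌋ = 3 → (R',G',B') = (0.0, 0.076, 0.152)
RGB = ((R'+m)×255, (G'+m)×255, (B'+m)×255) = (133.62, 153.0, 172.38)
Round half up → RGB(134, 153, 172)


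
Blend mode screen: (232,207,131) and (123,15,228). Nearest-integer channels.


Screen: C = 255 - (255-A)×(255-B)/255, rounded to nearest integer
R: 255 - (255-232)×(255-123)/255 = 255 - 3036/255 ≈ 255 - 11.906 = 243.094 → 243
G: 255 - (255-207)×(255-15)/255 = 255 - 11520/255 ≈ 255 - 45.176 = 209.824 → 210
B: 255 - (255-131)×(255-228)/255 = 255 - 3348/255 ≈ 255 - 13.129 = 241.871 → 242
= RGB(243, 210, 242)


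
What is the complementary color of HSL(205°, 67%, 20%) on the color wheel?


Complement = opposite side of color wheel = hue + 180°
H' = (205 + 180) mod 360 = 25°
S and L unchanged.
= HSL(25°, 67%, 20%)


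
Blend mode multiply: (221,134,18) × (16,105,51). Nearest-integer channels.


Multiply: C = A×B/255, rounded to nearest integer
R: 221×16/255 = 3536/255 ≈ 13.867 → 14
G: 134×105/255 = 14070/255 ≈ 55.176 → 55
B: 18×51/255 = 918/255 ≈ 3.600 → 4
= RGB(14, 55, 4)


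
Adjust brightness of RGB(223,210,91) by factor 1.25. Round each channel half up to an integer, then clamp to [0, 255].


Multiply each channel by 1.25, round half up, clamp to [0, 255]
R: 223×1.25 = 278.75 → round → 279 → clamp → 255
G: 210×1.25 = 262.5 → round → 263 → clamp → 255
B: 91×1.25 = 113.75 → round → 114
= RGB(255, 255, 114)


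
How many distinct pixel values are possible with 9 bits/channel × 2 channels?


Total bits = 9 bits/channel × 2 channels = 18 bits
Distinct pixel values = 2^18
= 262,144 pixel values


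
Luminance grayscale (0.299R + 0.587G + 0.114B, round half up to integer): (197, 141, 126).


Gray = 0.299×R + 0.587×G + 0.114×B
Gray = 0.299×197 + 0.587×141 + 0.114×126
Gray = 58.903 + 82.767 + 14.364
Gray = 156.034 → round half up → 156
Gray = 156


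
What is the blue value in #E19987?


Color: #E19987
R = E1 = 225
G = 99 = 153
B = 87 = 135
Blue = 135


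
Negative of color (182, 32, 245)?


Invert: (255-R, 255-G, 255-B)
R: 255-182 = 73
G: 255-32 = 223
B: 255-245 = 10
= RGB(73, 223, 10)


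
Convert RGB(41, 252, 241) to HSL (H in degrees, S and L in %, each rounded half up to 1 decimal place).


Normalize: R'=41/255≈0.1608, G'=252/255≈0.9882, B'=241/255≈0.9451
Max=252/255, Min=41/255, Δ=Max-Min=211/255
L = (Max+Min)/2 = (252+41)/510 = 293/510 = 0.57450… → L = 57.5%
L > 0.5 → S = Δ/(2-Max-Min) = 211/(510-252-41) = 211/217 = 0.97235… → S = 97.2%
(the 1/255 factors cancel in S and H, so raw channel differences can be used)
Max is G' → H = 60 × ((B-R)/Δ + 2) = 60 × ((241-41)/211 + 2)
  200/211 + 2 = 0.9478… + 2 = 2.9478…
  H = 60 × 2.9478… = 176.872…° → H = 176.9°
= HSL(176.9°, 97.2%, 57.5%)


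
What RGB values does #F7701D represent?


F7 → 247 (R)
70 → 112 (G)
1D → 29 (B)
= RGB(247, 112, 29)


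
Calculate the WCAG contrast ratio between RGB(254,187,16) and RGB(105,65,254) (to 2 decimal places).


Linearize each sRGB channel c=v/255: c/12.92 if c ≤ 0.04045 else ((c+0.055)/1.055)^2.4
L = 0.2126×R_lin + 0.7152×G_lin + 0.0722×B_lin
Color 1 (254,187,16):
  R=254: 254/255≈0.9961 > 0.04045 → ((0.9961+0.055)/1.055)^2.4 ≈ 0.99110
  G=187: 187/255≈0.7333 > 0.04045 → ((0.7333+0.055)/1.055)^2.4 ≈ 0.49693
  B=16: 16/255≈0.0627 > 0.04045 → ((0.0627+0.055)/1.055)^2.4 ≈ 0.00518
  L1 = 0.2126×0.99110 + 0.7152×0.49693 + 0.0722×0.00518 ≈ 0.56649
Color 2 (105,65,254):
  R=105: 105/255≈0.4118 > 0.04045 → ((0.4118+0.055)/1.055)^2.4 ≈ 0.14126
  G=65: 65/255≈0.2549 > 0.04045 → ((0.2549+0.055)/1.055)^2.4 ≈ 0.05286
  B=254: 254/255≈0.9961 > 0.04045 → ((0.9961+0.055)/1.055)^2.4 ≈ 0.99110
  L2 = 0.2126×0.14126 + 0.7152×0.05286 + 0.0722×0.99110 ≈ 0.13940
Lighter = 0.56649, Darker = 0.13940
Ratio = (L_lighter + 0.05) / (L_darker + 0.05)
Ratio = (0.56649 + 0.05) / (0.13940 + 0.05) = 0.61649 / 0.18940 ≈ 3.2550
Ratio ≈ 3.26:1


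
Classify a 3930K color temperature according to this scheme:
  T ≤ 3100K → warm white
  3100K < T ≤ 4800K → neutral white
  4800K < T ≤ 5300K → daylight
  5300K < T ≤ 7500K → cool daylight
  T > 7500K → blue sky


Temperature: 3930K
3100K < 3930K ≤ 4800K → neutral white
Classification: neutral white


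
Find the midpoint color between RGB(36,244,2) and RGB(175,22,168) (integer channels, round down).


Midpoint: each channel = ⌊(C₁+C₂)/2⌋
R: ⌊(36+175)/2⌋ = 105
G: ⌊(244+22)/2⌋ = 133
B: ⌊(2+168)/2⌋ = 85
= RGB(105, 133, 85)


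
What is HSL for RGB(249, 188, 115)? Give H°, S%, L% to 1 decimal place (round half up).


Normalize: R'=249/255≈0.9765, G'=188/255≈0.7373, B'=115/255≈0.4510
Max=249/255, Min=115/255, Δ=Max-Min=134/255
L = (Max+Min)/2 = (249+115)/510 = 364/510 = 0.71372… → L = 71.4%
L > 0.5 → S = Δ/(2-Max-Min) = 134/(510-249-115) = 134/146 = 0.91780… → S = 91.8%
(the 1/255 factors cancel in S and H, so raw channel differences can be used)
Max is R' → H = 60 × (((G-B)/Δ) mod 6) = 60 × (((188-115)/134) mod 6)
  73/134 = 0.5447…
  H = 60 × 0.5447… = 32.686…° → H = 32.7°
= HSL(32.7°, 91.8%, 71.4%)


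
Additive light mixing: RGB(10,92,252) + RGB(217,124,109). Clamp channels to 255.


Additive: each channel = min(255, C₁+C₂)
R: 10+217 = 227 → 227
G: 92+124 = 216 → 216
B: 252+109 = 361 → 255
= RGB(227, 216, 255)


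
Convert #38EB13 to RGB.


38 → 56 (R)
EB → 235 (G)
13 → 19 (B)
= RGB(56, 235, 19)


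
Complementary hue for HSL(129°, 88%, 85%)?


Complement = opposite side of color wheel = hue + 180°
H' = (129 + 180) mod 360 = 309°
S and L unchanged.
= HSL(309°, 88%, 85%)


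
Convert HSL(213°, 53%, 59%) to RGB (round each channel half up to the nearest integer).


H=213°, S=0.53, L=0.59
C = (1-|2L-1|)×S = (1-|0.18|)×0.53 = 0.4346
H' = H/60 = 213/60 ≈ 3.5500; X = C×(1-|H' mod 2 - 1|) = 0.19557
m = L - C/2 = 0.59 - 0.2173 = 0.3727
Sector ⌊H'⌋ = 3 → (R',G',B') = (0.0, 0.19557, 0.4346)
RGB = ((R'+m)×255, (G'+m)×255, (B'+m)×255) = (95.0385, 144.90885, 205.8615)
Round half up → RGB(95, 145, 206)


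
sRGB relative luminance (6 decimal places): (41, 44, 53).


Linearize each channel (sRGB transfer function): c = v/255; c_lin = c/12.92 if c ≤ 0.04045, else ((c+0.055)/1.055)^2.4
  R: 41/255 ≈ 0.160784 > 0.04045 → ((0.160784+0.055)/1.055)^2.4 ≈ 0.022174
  G: 44/255 ≈ 0.172549 > 0.04045 → ((0.172549+0.055)/1.055)^2.4 ≈ 0.025187
  B: 53/255 ≈ 0.207843 > 0.04045 → ((0.207843+0.055)/1.055)^2.4 ≈ 0.035601
R_lin = 0.022174, G_lin = 0.025187, B_lin = 0.035601
L = 0.2126×R + 0.7152×G + 0.0722×B
L = 0.2126×0.022174 + 0.7152×0.025187 + 0.0722×0.035601
L ≈ 0.025298


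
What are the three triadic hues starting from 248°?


Triadic: equally spaced at 120° intervals
H1 = 248°
H2 = (248 + 120) mod 360 = 8°
H3 = (248 + 240) mod 360 = 128°
Triadic = 248°, 8°, 128°


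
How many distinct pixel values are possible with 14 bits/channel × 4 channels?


Total bits = 14 bits/channel × 4 channels = 56 bits
Distinct pixel values = 2^56
= 72,057,594,037,927,936 pixel values


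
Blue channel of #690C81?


Color: #690C81
R = 69 = 105
G = 0C = 12
B = 81 = 129
Blue = 129


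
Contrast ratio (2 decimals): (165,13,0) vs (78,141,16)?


Linearize each sRGB channel c=v/255: c/12.92 if c ≤ 0.04045 else ((c+0.055)/1.055)^2.4
L = 0.2126×R_lin + 0.7152×G_lin + 0.0722×B_lin
Color 1 (165,13,0):
  R=165: 165/255≈0.6471 > 0.04045 → ((0.6471+0.055)/1.055)^2.4 ≈ 0.37626
  G=13: 13/255≈0.0510 > 0.04045 → ((0.0510+0.055)/1.055)^2.4 ≈ 0.00402
  B=0: 0/255≈0.0000 ≤ 0.04045 → 0.0000/12.92 ≈ 0.00000
  L1 = 0.2126×0.37626 + 0.7152×0.00402 + 0.0722×0.00000 ≈ 0.08287
Color 2 (78,141,16):
  R=78: 78/255≈0.3059 > 0.04045 → ((0.3059+0.055)/1.055)^2.4 ≈ 0.07619
  G=141: 141/255≈0.5529 > 0.04045 → ((0.5529+0.055)/1.055)^2.4 ≈ 0.26636
  B=16: 16/255≈0.0627 > 0.04045 → ((0.0627+0.055)/1.055)^2.4 ≈ 0.00518
  L2 = 0.2126×0.07619 + 0.7152×0.26636 + 0.0722×0.00518 ≈ 0.20707
Lighter = 0.20707, Darker = 0.08287
Ratio = (L_lighter + 0.05) / (L_darker + 0.05)
Ratio = (0.20707 + 0.05) / (0.08287 + 0.05) = 0.25707 / 0.13287 ≈ 1.9347
Ratio ≈ 1.93:1


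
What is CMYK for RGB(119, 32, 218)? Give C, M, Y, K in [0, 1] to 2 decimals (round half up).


R'=119/255≈0.4667, G'=32/255≈0.1255, B'=218/255≈0.8549
K = 1 - max(R',G',B') = 1 - 218/255 = 37/255 = 0.14509… → 0.15
(1-R'-K)/(1-K) simplifies to (max-R)/max with max = 218:
C = (218-119)/218 = 99/218 = 0.45412… → 0.45
M = (218-32)/218 = 186/218 = 0.85321… → 0.85
Y = (218-218)/218 = 0/218 = 0 → 0.00
= CMYK(0.45, 0.85, 0.00, 0.15)


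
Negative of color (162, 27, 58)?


Invert: (255-R, 255-G, 255-B)
R: 255-162 = 93
G: 255-27 = 228
B: 255-58 = 197
= RGB(93, 228, 197)


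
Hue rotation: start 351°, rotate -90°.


New hue = (H + rotation) mod 360
New hue = (351 -90) mod 360
= 261 mod 360
= 261°


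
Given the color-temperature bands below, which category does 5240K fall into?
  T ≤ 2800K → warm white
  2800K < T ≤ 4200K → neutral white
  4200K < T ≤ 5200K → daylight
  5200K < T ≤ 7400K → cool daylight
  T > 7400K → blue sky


Temperature: 5240K
5200K < 5240K ≤ 7400K → cool daylight
Classification: cool daylight


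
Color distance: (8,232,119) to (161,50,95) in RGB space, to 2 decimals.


d = √[(R₁-R₂)² + (G₁-G₂)² + (B₁-B₂)²]
d = √[(8-161)² + (232-50)² + (119-95)²]
d = √[23409 + 33124 + 576]
d = √57109
d ≈ 238.97


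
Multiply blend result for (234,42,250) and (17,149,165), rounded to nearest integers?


Multiply: C = A×B/255, rounded to nearest integer
R: 234×17/255 = 3978/255 ≈ 15.600 → 16
G: 42×149/255 = 6258/255 ≈ 24.541 → 25
B: 250×165/255 = 41250/255 ≈ 161.765 → 162
= RGB(16, 25, 162)


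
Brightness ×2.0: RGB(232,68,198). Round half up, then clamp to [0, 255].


Multiply each channel by 2.0, round half up, clamp to [0, 255]
R: 232×2.0 = 464 → clamp → 255
G: 68×2.0 = 136
B: 198×2.0 = 396 → clamp → 255
= RGB(255, 136, 255)


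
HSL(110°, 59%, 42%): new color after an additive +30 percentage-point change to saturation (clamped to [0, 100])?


Original S = 59%
Adjustment = +30 percentage points
New S = 59 + (30) = 89
Clamp to [0, 100] → 89
= HSL(110°, 89%, 42%)


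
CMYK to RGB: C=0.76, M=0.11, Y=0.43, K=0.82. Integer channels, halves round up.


R = 255 × (1-C) × (1-K) = 255 × 0.24 × 0.18 = 11.016 → 11
G = 255 × (1-M) × (1-K) = 255 × 0.89 × 0.18 = 40.851 → 41
B = 255 × (1-Y) × (1-K) = 255 × 0.57 × 0.18 = 26.163 → 26
= RGB(11, 41, 26)


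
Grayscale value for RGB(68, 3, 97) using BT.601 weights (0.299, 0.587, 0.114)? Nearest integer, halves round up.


Gray = 0.299×R + 0.587×G + 0.114×B
Gray = 0.299×68 + 0.587×3 + 0.114×97
Gray = 20.332 + 1.761 + 11.058
Gray = 33.151 → round half up → 33
Gray = 33


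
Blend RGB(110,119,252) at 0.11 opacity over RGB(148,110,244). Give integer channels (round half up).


C = α×F + (1-α)×B, with 1-α = 0.89
R: 0.11×110 + 0.89×148 = 12.10 + 131.72 = 143.82 → 144
G: 0.11×119 + 0.89×110 = 13.09 + 97.90 = 110.99 → 111
B: 0.11×252 + 0.89×244 = 27.72 + 217.16 = 244.88 → 245
= RGB(144, 111, 245)


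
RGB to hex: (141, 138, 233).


R = 141 → 8D (hex)
G = 138 → 8A (hex)
B = 233 → E9 (hex)
Hex = #8D8AE9


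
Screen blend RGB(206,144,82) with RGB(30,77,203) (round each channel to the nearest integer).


Screen: C = 255 - (255-A)×(255-B)/255, rounded to nearest integer
R: 255 - (255-206)×(255-30)/255 = 255 - 11025/255 ≈ 255 - 43.235 = 211.765 → 212
G: 255 - (255-144)×(255-77)/255 = 255 - 19758/255 ≈ 255 - 77.482 = 177.518 → 178
B: 255 - (255-82)×(255-203)/255 = 255 - 8996/255 ≈ 255 - 35.278 = 219.722 → 220
= RGB(212, 178, 220)


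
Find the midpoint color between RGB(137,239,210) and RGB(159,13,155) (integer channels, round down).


Midpoint: each channel = ⌊(C₁+C₂)/2⌋
R: ⌊(137+159)/2⌋ = 148
G: ⌊(239+13)/2⌋ = 126
B: ⌊(210+155)/2⌋ = 182
= RGB(148, 126, 182)


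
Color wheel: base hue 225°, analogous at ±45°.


Base hue: 225°
Left analog: (225 - 45) mod 360 = 180°
Right analog: (225 + 45) mod 360 = 270°
Analogous hues = 180° and 270°


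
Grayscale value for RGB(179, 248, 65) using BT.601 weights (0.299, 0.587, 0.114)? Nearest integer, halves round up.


Gray = 0.299×R + 0.587×G + 0.114×B
Gray = 0.299×179 + 0.587×248 + 0.114×65
Gray = 53.521 + 145.576 + 7.410
Gray = 206.507 → round half up → 207
Gray = 207


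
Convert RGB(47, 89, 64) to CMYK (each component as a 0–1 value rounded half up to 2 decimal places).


R'=47/255≈0.1843, G'=89/255≈0.3490, B'=64/255≈0.2510
K = 1 - max(R',G',B') = 1 - 89/255 = 166/255 = 0.65098… → 0.65
(1-R'-K)/(1-K) simplifies to (max-R)/max with max = 89:
C = (89-47)/89 = 42/89 = 0.47191… → 0.47
M = (89-89)/89 = 0/89 = 0 → 0.00
Y = (89-64)/89 = 25/89 = 0.28089… → 0.28
= CMYK(0.47, 0.00, 0.28, 0.65)


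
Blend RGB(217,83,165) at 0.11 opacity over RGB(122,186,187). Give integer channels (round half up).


C = α×F + (1-α)×B, with 1-α = 0.89
R: 0.11×217 + 0.89×122 = 23.87 + 108.58 = 132.45 → 132
G: 0.11×83 + 0.89×186 = 9.13 + 165.54 = 174.67 → 175
B: 0.11×165 + 0.89×187 = 18.15 + 166.43 = 184.58 → 185
= RGB(132, 175, 185)


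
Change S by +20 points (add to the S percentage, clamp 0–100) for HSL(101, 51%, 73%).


Original S = 51%
Adjustment = +20 percentage points
New S = 51 + (20) = 71
Clamp to [0, 100] → 71
= HSL(101°, 71%, 73%)


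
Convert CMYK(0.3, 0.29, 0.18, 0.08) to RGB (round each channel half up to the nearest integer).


R = 255 × (1-C) × (1-K) = 255 × 0.70 × 0.92 = 164.22 → 164
G = 255 × (1-M) × (1-K) = 255 × 0.71 × 0.92 = 166.566 → 167
B = 255 × (1-Y) × (1-K) = 255 × 0.82 × 0.92 = 192.372 → 192
= RGB(164, 167, 192)


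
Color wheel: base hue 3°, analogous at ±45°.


Base hue: 3°
Left analog: (3 - 45) mod 360 = 318°
Right analog: (3 + 45) mod 360 = 48°
Analogous hues = 318° and 48°


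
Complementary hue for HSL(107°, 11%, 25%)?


Complement = opposite side of color wheel = hue + 180°
H' = (107 + 180) mod 360 = 287°
S and L unchanged.
= HSL(287°, 11%, 25%)


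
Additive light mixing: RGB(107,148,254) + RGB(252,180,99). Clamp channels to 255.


Additive: each channel = min(255, C₁+C₂)
R: 107+252 = 359 → 255
G: 148+180 = 328 → 255
B: 254+99 = 353 → 255
= RGB(255, 255, 255)


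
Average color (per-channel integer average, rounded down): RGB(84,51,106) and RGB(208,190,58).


Midpoint: each channel = ⌊(C₁+C₂)/2⌋
R: ⌊(84+208)/2⌋ = 146
G: ⌊(51+190)/2⌋ = 120
B: ⌊(106+58)/2⌋ = 82
= RGB(146, 120, 82)


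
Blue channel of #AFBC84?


Color: #AFBC84
R = AF = 175
G = BC = 188
B = 84 = 132
Blue = 132


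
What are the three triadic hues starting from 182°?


Triadic: equally spaced at 120° intervals
H1 = 182°
H2 = (182 + 120) mod 360 = 302°
H3 = (182 + 240) mod 360 = 62°
Triadic = 182°, 302°, 62°


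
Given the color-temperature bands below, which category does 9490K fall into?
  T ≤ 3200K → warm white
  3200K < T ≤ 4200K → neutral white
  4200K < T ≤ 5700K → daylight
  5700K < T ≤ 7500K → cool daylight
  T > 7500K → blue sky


Temperature: 9490K
9490K > 7500K → blue sky
Classification: blue sky


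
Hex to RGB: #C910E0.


C9 → 201 (R)
10 → 16 (G)
E0 → 224 (B)
= RGB(201, 16, 224)


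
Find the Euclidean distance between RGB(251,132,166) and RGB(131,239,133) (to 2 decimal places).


d = √[(R₁-R₂)² + (G₁-G₂)² + (B₁-B₂)²]
d = √[(251-131)² + (132-239)² + (166-133)²]
d = √[14400 + 11449 + 1089]
d = √26938
d ≈ 164.13


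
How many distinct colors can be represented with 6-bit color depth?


Colors = 2^bits = 2^6
= 64 colors


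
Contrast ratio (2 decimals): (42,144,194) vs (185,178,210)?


Linearize each sRGB channel c=v/255: c/12.92 if c ≤ 0.04045 else ((c+0.055)/1.055)^2.4
L = 0.2126×R_lin + 0.7152×G_lin + 0.0722×B_lin
Color 1 (42,144,194):
  R=42: 42/255≈0.1647 > 0.04045 → ((0.1647+0.055)/1.055)^2.4 ≈ 0.02315
  G=144: 144/255≈0.5647 > 0.04045 → ((0.5647+0.055)/1.055)^2.4 ≈ 0.27889
  B=194: 194/255≈0.7608 > 0.04045 → ((0.7608+0.055)/1.055)^2.4 ≈ 0.53948
  L1 = 0.2126×0.02315 + 0.7152×0.27889 + 0.0722×0.53948 ≈ 0.24334
Color 2 (185,178,210):
  R=185: 185/255≈0.7255 > 0.04045 → ((0.7255+0.055)/1.055)^2.4 ≈ 0.48515
  G=178: 178/255≈0.6980 > 0.04045 → ((0.6980+0.055)/1.055)^2.4 ≈ 0.44520
  B=210: 210/255≈0.8235 > 0.04045 → ((0.8235+0.055)/1.055)^2.4 ≈ 0.64448
  L2 = 0.2126×0.48515 + 0.7152×0.44520 + 0.0722×0.64448 ≈ 0.46808
Lighter = 0.46808, Darker = 0.24334
Ratio = (L_lighter + 0.05) / (L_darker + 0.05)
Ratio = (0.46808 + 0.05) / (0.24334 + 0.05) = 0.51808 / 0.29334 ≈ 1.7662
Ratio ≈ 1.77:1


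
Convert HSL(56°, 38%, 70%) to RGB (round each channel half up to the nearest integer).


H=56°, S=0.38, L=0.70
C = (1-|2L-1|)×S = (1-|0.40|)×0.38 = 0.228
H' = H/60 = 56/60 ≈ 0.9333; X = C×(1-|H' mod 2 - 1|) = 0.2128
m = L - C/2 = 0.70 - 0.114 = 0.586
Sector ⌊H'⌋ = 0 → (R',G',B') = (0.228, 0.2128, 0.0)
RGB = ((R'+m)×255, (G'+m)×255, (B'+m)×255) = (207.57, 203.694, 149.43)
Round half up → RGB(208, 204, 149)


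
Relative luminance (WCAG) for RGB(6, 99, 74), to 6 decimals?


Linearize each channel (sRGB transfer function): c = v/255; c_lin = c/12.92 if c ≤ 0.04045, else ((c+0.055)/1.055)^2.4
  R: 6/255 ≈ 0.023529 ≤ 0.04045 → 0.023529/12.92 ≈ 0.001821
  G: 99/255 ≈ 0.388235 > 0.04045 → ((0.388235+0.055)/1.055)^2.4 ≈ 0.124772
  B: 74/255 ≈ 0.290196 > 0.04045 → ((0.290196+0.055)/1.055)^2.4 ≈ 0.068478
R_lin = 0.001821, G_lin = 0.124772, B_lin = 0.068478
L = 0.2126×R + 0.7152×G + 0.0722×B
L = 0.2126×0.001821 + 0.7152×0.124772 + 0.0722×0.068478
L ≈ 0.094568


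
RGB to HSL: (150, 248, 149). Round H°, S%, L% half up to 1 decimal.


Normalize: R'=150/255≈0.5882, G'=248/255≈0.9725, B'=149/255≈0.5843
Max=248/255, Min=149/255, Δ=Max-Min=99/255
L = (Max+Min)/2 = (248+149)/510 = 397/510 = 0.77843… → L = 77.8%
L > 0.5 → S = Δ/(2-Max-Min) = 99/(510-248-149) = 99/113 = 0.87610… → S = 87.6%
(the 1/255 factors cancel in S and H, so raw channel differences can be used)
Max is G' → H = 60 × ((B-R)/Δ + 2) = 60 × ((149-150)/99 + 2)
  -1/99 + 2 = -0.0101… + 2 = 1.9898…
  H = 60 × 1.9898… = 119.393…° → H = 119.4°
= HSL(119.4°, 87.6%, 77.8%)


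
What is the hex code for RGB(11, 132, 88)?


R = 11 → 0B (hex)
G = 132 → 84 (hex)
B = 88 → 58 (hex)
Hex = #0B8458


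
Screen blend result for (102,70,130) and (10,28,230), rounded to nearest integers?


Screen: C = 255 - (255-A)×(255-B)/255, rounded to nearest integer
R: 255 - (255-102)×(255-10)/255 = 255 - 37485/255 ≈ 255 - 147.000 = 108.000 → 108
G: 255 - (255-70)×(255-28)/255 = 255 - 41995/255 ≈ 255 - 164.686 = 90.314 → 90
B: 255 - (255-130)×(255-230)/255 = 255 - 3125/255 ≈ 255 - 12.255 = 242.745 → 243
= RGB(108, 90, 243)


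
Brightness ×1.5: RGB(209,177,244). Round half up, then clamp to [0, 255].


Multiply each channel by 1.5, round half up, clamp to [0, 255]
R: 209×1.5 = 313.5 → round → 314 → clamp → 255
G: 177×1.5 = 265.5 → round → 266 → clamp → 255
B: 244×1.5 = 366 → clamp → 255
= RGB(255, 255, 255)


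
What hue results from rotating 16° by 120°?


New hue = (H + rotation) mod 360
New hue = (16 + 120) mod 360
= 136 mod 360
= 136°


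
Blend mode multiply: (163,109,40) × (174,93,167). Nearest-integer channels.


Multiply: C = A×B/255, rounded to nearest integer
R: 163×174/255 = 28362/255 ≈ 111.224 → 111
G: 109×93/255 = 10137/255 ≈ 39.753 → 40
B: 40×167/255 = 6680/255 ≈ 26.196 → 26
= RGB(111, 40, 26)


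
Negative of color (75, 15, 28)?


Invert: (255-R, 255-G, 255-B)
R: 255-75 = 180
G: 255-15 = 240
B: 255-28 = 227
= RGB(180, 240, 227)


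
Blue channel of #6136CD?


Color: #6136CD
R = 61 = 97
G = 36 = 54
B = CD = 205
Blue = 205


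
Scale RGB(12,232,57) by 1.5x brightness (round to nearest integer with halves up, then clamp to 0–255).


Multiply each channel by 1.5, round half up, clamp to [0, 255]
R: 12×1.5 = 18
G: 232×1.5 = 348 → clamp → 255
B: 57×1.5 = 85.5 → round → 86
= RGB(18, 255, 86)


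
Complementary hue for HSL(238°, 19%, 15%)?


Complement = opposite side of color wheel = hue + 180°
H' = (238 + 180) mod 360 = 58°
S and L unchanged.
= HSL(58°, 19%, 15%)


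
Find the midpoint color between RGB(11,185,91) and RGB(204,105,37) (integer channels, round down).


Midpoint: each channel = ⌊(C₁+C₂)/2⌋
R: ⌊(11+204)/2⌋ = 107
G: ⌊(185+105)/2⌋ = 145
B: ⌊(91+37)/2⌋ = 64
= RGB(107, 145, 64)


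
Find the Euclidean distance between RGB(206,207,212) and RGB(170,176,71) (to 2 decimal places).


d = √[(R₁-R₂)² + (G₁-G₂)² + (B₁-B₂)²]
d = √[(206-170)² + (207-176)² + (212-71)²]
d = √[1296 + 961 + 19881]
d = √22138
d ≈ 148.79


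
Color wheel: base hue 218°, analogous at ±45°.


Base hue: 218°
Left analog: (218 - 45) mod 360 = 173°
Right analog: (218 + 45) mod 360 = 263°
Analogous hues = 173° and 263°


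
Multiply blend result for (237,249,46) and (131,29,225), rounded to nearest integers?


Multiply: C = A×B/255, rounded to nearest integer
R: 237×131/255 = 31047/255 ≈ 121.753 → 122
G: 249×29/255 = 7221/255 ≈ 28.318 → 28
B: 46×225/255 = 10350/255 ≈ 40.588 → 41
= RGB(122, 28, 41)


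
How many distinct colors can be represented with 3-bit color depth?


Colors = 2^bits = 2^3
= 8 colors


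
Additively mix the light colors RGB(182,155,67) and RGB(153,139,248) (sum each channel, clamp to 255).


Additive: each channel = min(255, C₁+C₂)
R: 182+153 = 335 → 255
G: 155+139 = 294 → 255
B: 67+248 = 315 → 255
= RGB(255, 255, 255)


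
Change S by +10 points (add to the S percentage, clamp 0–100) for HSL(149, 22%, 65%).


Original S = 22%
Adjustment = +10 percentage points
New S = 22 + (10) = 32
Clamp to [0, 100] → 32
= HSL(149°, 32%, 65%)


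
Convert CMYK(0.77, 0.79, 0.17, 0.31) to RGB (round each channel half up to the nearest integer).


R = 255 × (1-C) × (1-K) = 255 × 0.23 × 0.69 = 40.4685 → 40
G = 255 × (1-M) × (1-K) = 255 × 0.21 × 0.69 = 36.9495 → 37
B = 255 × (1-Y) × (1-K) = 255 × 0.83 × 0.69 = 146.0385 → 146
= RGB(40, 37, 146)


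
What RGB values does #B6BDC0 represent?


B6 → 182 (R)
BD → 189 (G)
C0 → 192 (B)
= RGB(182, 189, 192)


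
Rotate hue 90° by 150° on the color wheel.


New hue = (H + rotation) mod 360
New hue = (90 + 150) mod 360
= 240 mod 360
= 240°


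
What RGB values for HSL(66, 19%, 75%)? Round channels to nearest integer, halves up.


H=66°, S=0.19, L=0.75
C = (1-|2L-1|)×S = (1-|0.50|)×0.19 = 0.095
H' = H/60 = 66/60 ≈ 1.1000; X = C×(1-|H' mod 2 - 1|) = 0.0855
m = L - C/2 = 0.75 - 0.0475 = 0.7025
Sector ⌊H'⌋ = 1 → (R',G',B') = (0.0855, 0.095, 0.0)
RGB = ((R'+m)×255, (G'+m)×255, (B'+m)×255) = (200.94, 203.3625, 179.1375)
Round half up → RGB(201, 203, 179)


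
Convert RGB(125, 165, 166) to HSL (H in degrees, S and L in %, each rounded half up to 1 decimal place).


Normalize: R'=125/255≈0.4902, G'=165/255≈0.6471, B'=166/255≈0.6510
Max=166/255, Min=125/255, Δ=Max-Min=41/255
L = (Max+Min)/2 = (166+125)/510 = 291/510 = 0.57058… → L = 57.1%
L > 0.5 → S = Δ/(2-Max-Min) = 41/(510-166-125) = 41/219 = 0.18721… → S = 18.7%
(the 1/255 factors cancel in S and H, so raw channel differences can be used)
Max is B' → H = 60 × ((R-G)/Δ + 4) = 60 × ((125-165)/41 + 4)
  -40/41 + 4 = -0.9756… + 4 = 3.0243…
  H = 60 × 3.0243… = 181.463…° → H = 181.5°
= HSL(181.5°, 18.7%, 57.1%)


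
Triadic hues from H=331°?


Triadic: equally spaced at 120° intervals
H1 = 331°
H2 = (331 + 120) mod 360 = 91°
H3 = (331 + 240) mod 360 = 211°
Triadic = 331°, 91°, 211°


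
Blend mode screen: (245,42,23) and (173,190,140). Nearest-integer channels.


Screen: C = 255 - (255-A)×(255-B)/255, rounded to nearest integer
R: 255 - (255-245)×(255-173)/255 = 255 - 820/255 ≈ 255 - 3.216 = 251.784 → 252
G: 255 - (255-42)×(255-190)/255 = 255 - 13845/255 ≈ 255 - 54.294 = 200.706 → 201
B: 255 - (255-23)×(255-140)/255 = 255 - 26680/255 ≈ 255 - 104.627 = 150.373 → 150
= RGB(252, 201, 150)


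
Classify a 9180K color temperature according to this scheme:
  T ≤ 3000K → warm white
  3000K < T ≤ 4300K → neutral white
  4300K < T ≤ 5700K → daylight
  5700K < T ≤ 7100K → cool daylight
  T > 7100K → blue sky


Temperature: 9180K
9180K > 7100K → blue sky
Classification: blue sky


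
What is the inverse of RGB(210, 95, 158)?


Invert: (255-R, 255-G, 255-B)
R: 255-210 = 45
G: 255-95 = 160
B: 255-158 = 97
= RGB(45, 160, 97)


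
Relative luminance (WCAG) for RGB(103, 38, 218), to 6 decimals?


Linearize each channel (sRGB transfer function): c = v/255; c_lin = c/12.92 if c ≤ 0.04045, else ((c+0.055)/1.055)^2.4
  R: 103/255 ≈ 0.403922 > 0.04045 → ((0.403922+0.055)/1.055)^2.4 ≈ 0.135633
  G: 38/255 ≈ 0.149020 > 0.04045 → ((0.149020+0.055)/1.055)^2.4 ≈ 0.019382
  B: 218/255 ≈ 0.854902 > 0.04045 → ((0.854902+0.055)/1.055)^2.4 ≈ 0.701102
R_lin = 0.135633, G_lin = 0.019382, B_lin = 0.701102
L = 0.2126×R + 0.7152×G + 0.0722×B
L = 0.2126×0.135633 + 0.7152×0.019382 + 0.0722×0.701102
L ≈ 0.093317


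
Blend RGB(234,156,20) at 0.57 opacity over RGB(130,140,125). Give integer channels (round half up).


C = α×F + (1-α)×B, with 1-α = 0.43
R: 0.57×234 + 0.43×130 = 133.38 + 55.90 = 189.28 → 189
G: 0.57×156 + 0.43×140 = 88.92 + 60.20 = 149.12 → 149
B: 0.57×20 + 0.43×125 = 11.40 + 53.75 = 65.15 → 65
= RGB(189, 149, 65)


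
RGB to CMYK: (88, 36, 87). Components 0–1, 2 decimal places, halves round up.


R'=88/255≈0.3451, G'=36/255≈0.1412, B'=87/255≈0.3412
K = 1 - max(R',G',B') = 1 - 88/255 = 167/255 = 0.65490… → 0.65
(1-R'-K)/(1-K) simplifies to (max-R)/max with max = 88:
C = (88-88)/88 = 0/88 = 0 → 0.00
M = (88-36)/88 = 52/88 = 0.59090… → 0.59
Y = (88-87)/88 = 1/88 = 0.01136… → 0.01
= CMYK(0.00, 0.59, 0.01, 0.65)


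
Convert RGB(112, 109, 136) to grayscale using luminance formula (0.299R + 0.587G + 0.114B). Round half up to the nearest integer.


Gray = 0.299×R + 0.587×G + 0.114×B
Gray = 0.299×112 + 0.587×109 + 0.114×136
Gray = 33.488 + 63.983 + 15.504
Gray = 112.975 → round half up → 113
Gray = 113


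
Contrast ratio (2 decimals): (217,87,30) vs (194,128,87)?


Linearize each sRGB channel c=v/255: c/12.92 if c ≤ 0.04045 else ((c+0.055)/1.055)^2.4
L = 0.2126×R_lin + 0.7152×G_lin + 0.0722×B_lin
Color 1 (217,87,30):
  R=217: 217/255≈0.8510 > 0.04045 → ((0.8510+0.055)/1.055)^2.4 ≈ 0.69387
  G=87: 87/255≈0.3412 > 0.04045 → ((0.3412+0.055)/1.055)^2.4 ≈ 0.09531
  B=30: 30/255≈0.1176 > 0.04045 → ((0.1176+0.055)/1.055)^2.4 ≈ 0.01298
  L1 = 0.2126×0.69387 + 0.7152×0.09531 + 0.0722×0.01298 ≈ 0.21662
Color 2 (194,128,87):
  R=194: 194/255≈0.7608 > 0.04045 → ((0.7608+0.055)/1.055)^2.4 ≈ 0.53948
  G=128: 128/255≈0.5020 > 0.04045 → ((0.5020+0.055)/1.055)^2.4 ≈ 0.21586
  B=87: 87/255≈0.3412 > 0.04045 → ((0.3412+0.055)/1.055)^2.4 ≈ 0.09531
  L2 = 0.2126×0.53948 + 0.7152×0.21586 + 0.0722×0.09531 ≈ 0.27596
Lighter = 0.27596, Darker = 0.21662
Ratio = (L_lighter + 0.05) / (L_darker + 0.05)
Ratio = (0.27596 + 0.05) / (0.21662 + 0.05) = 0.32596 / 0.26662 ≈ 1.2226
Ratio ≈ 1.22:1


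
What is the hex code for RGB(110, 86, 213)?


R = 110 → 6E (hex)
G = 86 → 56 (hex)
B = 213 → D5 (hex)
Hex = #6E56D5


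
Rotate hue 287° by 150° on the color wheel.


New hue = (H + rotation) mod 360
New hue = (287 + 150) mod 360
= 437 mod 360
= 77°


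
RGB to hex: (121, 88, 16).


R = 121 → 79 (hex)
G = 88 → 58 (hex)
B = 16 → 10 (hex)
Hex = #795810


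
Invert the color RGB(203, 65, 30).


Invert: (255-R, 255-G, 255-B)
R: 255-203 = 52
G: 255-65 = 190
B: 255-30 = 225
= RGB(52, 190, 225)


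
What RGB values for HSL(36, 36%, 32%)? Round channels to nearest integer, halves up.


H=36°, S=0.36, L=0.32
C = (1-|2L-1|)×S = (1-|-0.36|)×0.36 = 0.2304
H' = H/60 = 36/60 ≈ 0.6000; X = C×(1-|H' mod 2 - 1|) = 0.13824
m = L - C/2 = 0.32 - 0.1152 = 0.2048
Sector ⌊H'⌋ = 0 → (R',G',B') = (0.2304, 0.13824, 0.0)
RGB = ((R'+m)×255, (G'+m)×255, (B'+m)×255) = (110.976, 87.4752, 52.224)
Round half up → RGB(111, 87, 52)


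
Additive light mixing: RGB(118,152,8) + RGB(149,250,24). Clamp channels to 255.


Additive: each channel = min(255, C₁+C₂)
R: 118+149 = 267 → 255
G: 152+250 = 402 → 255
B: 8+24 = 32 → 32
= RGB(255, 255, 32)


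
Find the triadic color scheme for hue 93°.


Triadic: equally spaced at 120° intervals
H1 = 93°
H2 = (93 + 120) mod 360 = 213°
H3 = (93 + 240) mod 360 = 333°
Triadic = 93°, 213°, 333°


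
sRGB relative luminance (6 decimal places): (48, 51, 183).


Linearize each channel (sRGB transfer function): c = v/255; c_lin = c/12.92 if c ≤ 0.04045, else ((c+0.055)/1.055)^2.4
  R: 48/255 ≈ 0.188235 > 0.04045 → ((0.188235+0.055)/1.055)^2.4 ≈ 0.029557
  G: 51/255 ≈ 0.200000 > 0.04045 → ((0.200000+0.055)/1.055)^2.4 ≈ 0.033105
  B: 183/255 ≈ 0.717647 > 0.04045 → ((0.717647+0.055)/1.055)^2.4 ≈ 0.473531
R_lin = 0.029557, G_lin = 0.033105, B_lin = 0.473531
L = 0.2126×R + 0.7152×G + 0.0722×B
L = 0.2126×0.029557 + 0.7152×0.033105 + 0.0722×0.473531
L ≈ 0.064149


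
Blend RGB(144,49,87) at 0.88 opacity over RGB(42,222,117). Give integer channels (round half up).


C = α×F + (1-α)×B, with 1-α = 0.12
R: 0.88×144 + 0.12×42 = 126.72 + 5.04 = 131.76 → 132
G: 0.88×49 + 0.12×222 = 43.12 + 26.64 = 69.76 → 70
B: 0.88×87 + 0.12×117 = 76.56 + 14.04 = 90.60 → 91
= RGB(132, 70, 91)


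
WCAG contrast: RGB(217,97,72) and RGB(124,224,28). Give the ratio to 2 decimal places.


Linearize each sRGB channel c=v/255: c/12.92 if c ≤ 0.04045 else ((c+0.055)/1.055)^2.4
L = 0.2126×R_lin + 0.7152×G_lin + 0.0722×B_lin
Color 1 (217,97,72):
  R=217: 217/255≈0.8510 > 0.04045 → ((0.8510+0.055)/1.055)^2.4 ≈ 0.69387
  G=97: 97/255≈0.3804 > 0.04045 → ((0.3804+0.055)/1.055)^2.4 ≈ 0.11954
  B=72: 72/255≈0.2824 > 0.04045 → ((0.2824+0.055)/1.055)^2.4 ≈ 0.06480
  L1 = 0.2126×0.69387 + 0.7152×0.11954 + 0.0722×0.06480 ≈ 0.23769
Color 2 (124,224,28):
  R=124: 124/255≈0.4863 > 0.04045 → ((0.4863+0.055)/1.055)^2.4 ≈ 0.20156
  G=224: 224/255≈0.8784 > 0.04045 → ((0.8784+0.055)/1.055)^2.4 ≈ 0.74540
  B=28: 28/255≈0.1098 > 0.04045 → ((0.1098+0.055)/1.055)^2.4 ≈ 0.01161
  L2 = 0.2126×0.20156 + 0.7152×0.74540 + 0.0722×0.01161 ≈ 0.57680
Lighter = 0.57680, Darker = 0.23769
Ratio = (L_lighter + 0.05) / (L_darker + 0.05)
Ratio = (0.57680 + 0.05) / (0.23769 + 0.05) = 0.62680 / 0.28769 ≈ 2.1787
Ratio ≈ 2.18:1


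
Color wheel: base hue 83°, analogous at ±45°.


Base hue: 83°
Left analog: (83 - 45) mod 360 = 38°
Right analog: (83 + 45) mod 360 = 128°
Analogous hues = 38° and 128°


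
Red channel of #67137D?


Color: #67137D
R = 67 = 103
G = 13 = 19
B = 7D = 125
Red = 103


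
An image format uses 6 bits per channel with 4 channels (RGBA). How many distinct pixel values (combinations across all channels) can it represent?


Total bits = 6 bits/channel × 4 channels = 24 bits
Distinct pixel values = 2^24
= 16,777,216 pixel values


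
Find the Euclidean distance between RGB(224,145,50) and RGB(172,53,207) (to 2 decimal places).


d = √[(R₁-R₂)² + (G₁-G₂)² + (B₁-B₂)²]
d = √[(224-172)² + (145-53)² + (50-207)²]
d = √[2704 + 8464 + 24649]
d = √35817
d ≈ 189.25


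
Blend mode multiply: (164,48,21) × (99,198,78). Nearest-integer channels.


Multiply: C = A×B/255, rounded to nearest integer
R: 164×99/255 = 16236/255 ≈ 63.671 → 64
G: 48×198/255 = 9504/255 ≈ 37.271 → 37
B: 21×78/255 = 1638/255 ≈ 6.424 → 6
= RGB(64, 37, 6)


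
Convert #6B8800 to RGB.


6B → 107 (R)
88 → 136 (G)
00 → 0 (B)
= RGB(107, 136, 0)


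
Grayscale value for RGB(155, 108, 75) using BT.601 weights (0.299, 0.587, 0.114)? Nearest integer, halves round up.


Gray = 0.299×R + 0.587×G + 0.114×B
Gray = 0.299×155 + 0.587×108 + 0.114×75
Gray = 46.345 + 63.396 + 8.550
Gray = 118.291 → round half up → 118
Gray = 118


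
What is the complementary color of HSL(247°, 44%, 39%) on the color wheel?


Complement = opposite side of color wheel = hue + 180°
H' = (247 + 180) mod 360 = 67°
S and L unchanged.
= HSL(67°, 44%, 39%)


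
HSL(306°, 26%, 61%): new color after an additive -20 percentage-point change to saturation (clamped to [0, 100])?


Original S = 26%
Adjustment = -20 percentage points
New S = 26 + (-20) = 6
Clamp to [0, 100] → 6
= HSL(306°, 6%, 61%)


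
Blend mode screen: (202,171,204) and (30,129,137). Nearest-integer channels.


Screen: C = 255 - (255-A)×(255-B)/255, rounded to nearest integer
R: 255 - (255-202)×(255-30)/255 = 255 - 11925/255 ≈ 255 - 46.765 = 208.235 → 208
G: 255 - (255-171)×(255-129)/255 = 255 - 10584/255 ≈ 255 - 41.506 = 213.494 → 213
B: 255 - (255-204)×(255-137)/255 = 255 - 6018/255 ≈ 255 - 23.600 = 231.400 → 231
= RGB(208, 213, 231)
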